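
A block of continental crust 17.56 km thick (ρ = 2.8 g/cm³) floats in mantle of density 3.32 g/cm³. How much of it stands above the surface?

Floating equilibrium: submerged depth d = t ρ_obj/ρ_fluid = 17.56 km × 2.8/3.32 = 14.81 km.
Freeboard = t − d = 17.56 km − 14.81 km = 2.75 km.

2.75 km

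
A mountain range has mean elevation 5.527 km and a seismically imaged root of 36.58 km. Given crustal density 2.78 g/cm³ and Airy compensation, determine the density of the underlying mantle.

Airy balance: ρ_c h = (ρ_m − ρ_c) r → ρ_m = ρ_c (1 + h/r).
ρ_m = 2.78 × (1 + 5.527 km/36.58 km) = 3.2 g/cm³.

3.2 g/cm³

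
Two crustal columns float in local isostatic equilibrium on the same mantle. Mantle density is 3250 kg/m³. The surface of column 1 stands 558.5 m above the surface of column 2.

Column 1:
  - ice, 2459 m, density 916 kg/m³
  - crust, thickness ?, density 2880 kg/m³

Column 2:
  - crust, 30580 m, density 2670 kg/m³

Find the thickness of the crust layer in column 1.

Take the compensation level at the base of the deeper column (depth z_c below the surface of column 1) and equate Σ ρ_i t_i down to z_c; mantle fills any gap and the z_c terms cancel.
Column 1: 2459×916 + x×2880 + (z_c − 2459 − x)×3250
Column 2: 558.5×0 + 30580×2670 + (z_c − 558.5 − 30580)×3250
The z_c×3250 term appears on both sides and cancels. Collect the known terms of each column as K = Σ(ρt)_known − 3250 × (depth of known layers): K_1 = 2252444 − 3250×2459 = −5739306; K_2 = 81648600 − 3250×(558.5 + 30580) = −19551525.
Balance: K_1 − x×(3250 − 2880) = K_2, so x = (K_1 − K_2)/(3250 − 2880) = 13812200/370 = 37300 m.

37300 m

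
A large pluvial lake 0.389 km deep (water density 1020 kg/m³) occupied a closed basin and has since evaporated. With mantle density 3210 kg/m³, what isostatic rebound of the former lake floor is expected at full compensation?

u = d ρ_w/ρ_m = 0.389 km × 1020/3210 = 0.124 km.

0.124 km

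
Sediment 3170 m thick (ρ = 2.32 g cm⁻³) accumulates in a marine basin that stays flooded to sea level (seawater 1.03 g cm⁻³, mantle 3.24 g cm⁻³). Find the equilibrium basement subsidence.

1850 m

Submarine loading: the sediment displaces seawater, and the subsidence is in turn flooded, so s (ρ_m − ρ_w) = t (ρ_sed − ρ_w).
s = 3170 m × (2.32 − 1.03) / (3.24 − 1.03) = 1850 m.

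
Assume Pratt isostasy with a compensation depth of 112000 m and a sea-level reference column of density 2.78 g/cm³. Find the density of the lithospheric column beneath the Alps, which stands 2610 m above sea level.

Pratt balance: ρ_ref D = ρ (D + h).
ρ = ρ_ref D/(D + h) = 2.78 × 112000 m/(112000 m + 2610 m) = 2.72 g/cm³.

2.72 g/cm³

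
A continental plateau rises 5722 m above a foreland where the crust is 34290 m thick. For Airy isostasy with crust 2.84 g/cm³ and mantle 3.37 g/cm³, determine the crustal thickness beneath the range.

70700 m

Root depth r = h ρ_c / (ρ_m − ρ_c) = 5722 m × 2.84 / 0.53 = 30660 m.
Total thickness = T + h + r = 34290 m + 5722 m + 30660 m = 70700 m.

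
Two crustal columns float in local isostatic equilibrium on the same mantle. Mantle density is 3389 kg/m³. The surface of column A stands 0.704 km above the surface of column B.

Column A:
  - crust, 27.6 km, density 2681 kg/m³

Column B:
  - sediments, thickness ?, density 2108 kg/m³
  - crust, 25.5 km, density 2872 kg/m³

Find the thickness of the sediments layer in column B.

Take the compensation level at the base of the deeper column (depth z_c below the surface of column A) and equate Σ ρ_i t_i down to z_c; mantle fills any gap and the z_c terms cancel.
Column A: 27.6×2681 + (z_c − 27.6)×3389
Column B: 0.704×0 + x×2108 + 25.5×2872 + (z_c − 0.704 − 25.5 − x)×3389
The z_c×3389 term appears on both sides and cancels. Collect the known terms of each column as K = Σ(ρt)_known − 3389 × (depth of known layers): K_A = 73995.6 − 3389×27.6 = −19540.8; K_B = 73236 − 3389×(0.704 + 25.5) = −15569.356.
Balance: K_A = K_B − x×(3389 − 2108), so x = (K_B − K_A)/(3389 − 2108) = 3971.44/1281 = 3.1 km.

3.1 km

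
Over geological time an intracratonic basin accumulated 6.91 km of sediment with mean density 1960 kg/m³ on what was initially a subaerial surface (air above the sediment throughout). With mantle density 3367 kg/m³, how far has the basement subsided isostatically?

4.02 km

Subaerial load: s = t ρ_sed / ρ_m = 6.91 km × 1960/3367 = 4.02 km.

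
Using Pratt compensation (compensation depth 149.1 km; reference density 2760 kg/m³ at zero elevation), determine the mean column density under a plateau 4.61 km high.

2680 kg/m³

Pratt balance: ρ_ref D = ρ (D + h).
ρ = ρ_ref D/(D + h) = 2760 × 149.1 km/(149.1 km + 4.61 km) = 2680 kg/m³.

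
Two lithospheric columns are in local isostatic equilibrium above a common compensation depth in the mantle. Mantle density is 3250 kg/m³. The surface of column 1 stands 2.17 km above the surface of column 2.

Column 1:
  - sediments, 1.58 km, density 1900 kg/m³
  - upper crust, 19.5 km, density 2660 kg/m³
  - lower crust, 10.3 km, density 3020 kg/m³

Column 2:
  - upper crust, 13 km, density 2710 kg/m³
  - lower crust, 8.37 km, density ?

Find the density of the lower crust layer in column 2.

3020 kg/m³

Take the compensation level at the base of the deeper column (depth z_c below the surface of column 1) and equate Σ ρ_i t_i down to z_c; mantle fills any gap and the z_c terms cancel.
Column 1: 1.58×1900 + 19.5×2660 + 10.3×3020 + (z_c − 31.38)×3250
Column 2: 2.17×0 + 13×2710 + 8.37×ρ + (z_c − 2.17 − 21.37)×3250
The z_c×3250 term appears on both sides and cancels. Collect the known terms of each column as K = Σ(ρt)_known − 3250 × (depth of known layers): K_1 = 85978 − 3250×31.38 = −16007; K_2 = 35230 − 3250×(2.17 + 21.37) = −41275.
Balance: K_1 = K_2 + 8.37×ρ, so ρ = (K_1 − K_2)/8.37 = 25268/8.37 = 3020 kg/m³.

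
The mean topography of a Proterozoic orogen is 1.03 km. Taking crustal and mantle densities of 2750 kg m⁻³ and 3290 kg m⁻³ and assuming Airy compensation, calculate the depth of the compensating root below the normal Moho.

5.25 km

In Airy isostatic equilibrium: the weight of the topography is balanced by the buoyancy of the root, ρ_c h = (ρ_m − ρ_c) r.
r = h · ρ_c / (ρ_m − ρ_c) = 1.03 km × 2750 / (3290 − 2750) = 5.25 km.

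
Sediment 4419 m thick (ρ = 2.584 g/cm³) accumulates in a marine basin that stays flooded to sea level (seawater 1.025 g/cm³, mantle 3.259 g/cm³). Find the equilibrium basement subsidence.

3080 m

Submarine loading: the sediment displaces seawater, and the subsidence is in turn flooded, so s (ρ_m − ρ_w) = t (ρ_sed − ρ_w).
s = 4419 m × (2.584 − 1.025) / (3.259 − 1.025) = 3080 m.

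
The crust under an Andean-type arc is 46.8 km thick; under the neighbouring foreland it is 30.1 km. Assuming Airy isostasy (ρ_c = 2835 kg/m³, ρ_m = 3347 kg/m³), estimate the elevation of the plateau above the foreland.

2.55 km

Excess crust Δ = 46.8 km − 30.1 km = 16.7 km, split between elevation h and root r with h + r = Δ.
Airy balance ρ_c h = (ρ_m − ρ_c) r gives r = h ρ_c/(ρ_m − ρ_c), so h (1 + ρ_c/(ρ_m − ρ_c)) = Δ, i.e. h = Δ (ρ_m − ρ_c)/ρ_m.
h = 16.7 km × 512/3347 = 2.55 km.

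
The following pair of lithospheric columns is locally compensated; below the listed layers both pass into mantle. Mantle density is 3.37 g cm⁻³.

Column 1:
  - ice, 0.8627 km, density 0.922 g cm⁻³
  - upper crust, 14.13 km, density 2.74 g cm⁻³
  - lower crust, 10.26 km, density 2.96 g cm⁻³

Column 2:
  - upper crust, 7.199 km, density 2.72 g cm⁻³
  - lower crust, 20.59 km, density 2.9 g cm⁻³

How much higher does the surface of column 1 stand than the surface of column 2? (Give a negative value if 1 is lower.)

0.256 km

For any compensation level in the mantle, the mantle terms cancel and isostasy reduces to e = (Σt_1 − Σt_2) − (Σ(ρt)_1 − Σ(ρt)_2) / ρ_m.
Σt_1 = 25.2527 km; Σt_2 = 27.789 km; Σ(ρt)_1 = 69.8812094; Σ(ρt)_2 = 79.29228 (in km·g cm⁻³).
e = (25.2527 − 27.789) − (69.8812094 − 79.29228) / 3.37 = 0.256 km.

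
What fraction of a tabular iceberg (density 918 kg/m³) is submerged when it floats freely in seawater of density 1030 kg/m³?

Submerged fraction = ρ_obj/ρ_fluid = 918/1030 = 0.891.

0.891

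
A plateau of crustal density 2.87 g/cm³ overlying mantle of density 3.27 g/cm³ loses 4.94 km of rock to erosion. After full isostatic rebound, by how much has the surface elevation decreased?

Rebound u = e ρ_c/ρ_m = 4.94 km × 2.87/3.27 = 4.336 km.
Net surface drop = e − u = 4.94 km − 4.336 km = e (ρ_m − ρ_c)/ρ_m = 0.604 km.

0.604 km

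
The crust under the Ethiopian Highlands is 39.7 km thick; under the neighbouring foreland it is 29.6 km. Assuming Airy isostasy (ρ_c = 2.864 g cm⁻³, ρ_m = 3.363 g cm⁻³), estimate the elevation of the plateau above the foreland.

Excess crust Δ = 39.7 km − 29.6 km = 10.1 km, split between elevation h and root r with h + r = Δ.
Airy balance ρ_c h = (ρ_m − ρ_c) r gives r = h ρ_c/(ρ_m − ρ_c), so h (1 + ρ_c/(ρ_m − ρ_c)) = Δ, i.e. h = Δ (ρ_m − ρ_c)/ρ_m.
h = 10.1 km × 0.499/3.363 = 1.5 km.

1.5 km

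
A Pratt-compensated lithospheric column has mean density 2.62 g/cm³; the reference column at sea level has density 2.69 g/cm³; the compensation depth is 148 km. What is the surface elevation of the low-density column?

3.95 km

ρ_ref D = ρ (D + h) → h = D (ρ_ref − ρ)/ρ.
h = 148 km × (2.69 − 2.62)/2.62 = 3.95 km.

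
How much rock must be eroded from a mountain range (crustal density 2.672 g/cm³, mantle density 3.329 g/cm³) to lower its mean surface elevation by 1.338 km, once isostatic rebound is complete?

6.78 km

Net drop Δ = e − u = e − e ρ_c/ρ_m = e (ρ_m − ρ_c)/ρ_m.
e = Δ ρ_m/(ρ_m − ρ_c) = 1.338 km × 3.329/0.657 = 6.78 km.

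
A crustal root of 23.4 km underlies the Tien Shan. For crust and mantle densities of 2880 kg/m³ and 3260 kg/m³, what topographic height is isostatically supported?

In Airy isostatic equilibrium: ρ_c h = (ρ_m − ρ_c) r.
h = r (ρ_m − ρ_c) / ρ_c = 23.4 km × (3260 − 2880) / 2880 = 3.09 km.

3.09 km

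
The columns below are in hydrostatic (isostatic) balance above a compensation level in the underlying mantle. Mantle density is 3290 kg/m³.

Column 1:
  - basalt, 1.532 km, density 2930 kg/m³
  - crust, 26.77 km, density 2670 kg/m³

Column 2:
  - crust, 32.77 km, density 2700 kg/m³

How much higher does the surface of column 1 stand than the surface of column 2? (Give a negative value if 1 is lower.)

For any compensation level in the mantle, the mantle terms cancel and isostasy reduces to e = (Σt_1 − Σt_2) − (Σ(ρt)_1 − Σ(ρt)_2) / ρ_m.
Σt_1 = 28.302 km; Σt_2 = 32.77 km; Σ(ρt)_1 = 75964.66; Σ(ρt)_2 = 88479 (in km·kg/m³).
e = (28.302 − 32.77) − (75964.66 − 88479) / 3290 = −0.664 km.

−0.664 km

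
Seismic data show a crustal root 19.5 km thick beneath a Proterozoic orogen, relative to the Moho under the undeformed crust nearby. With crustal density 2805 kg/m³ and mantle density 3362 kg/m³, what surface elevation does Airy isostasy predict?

Balancing pressure at the compensation depth: ρ_c h = (ρ_m − ρ_c) r.
h = r (ρ_m − ρ_c) / ρ_c = 19.5 km × (3362 − 2805) / 2805 = 3.87 km.

3.87 km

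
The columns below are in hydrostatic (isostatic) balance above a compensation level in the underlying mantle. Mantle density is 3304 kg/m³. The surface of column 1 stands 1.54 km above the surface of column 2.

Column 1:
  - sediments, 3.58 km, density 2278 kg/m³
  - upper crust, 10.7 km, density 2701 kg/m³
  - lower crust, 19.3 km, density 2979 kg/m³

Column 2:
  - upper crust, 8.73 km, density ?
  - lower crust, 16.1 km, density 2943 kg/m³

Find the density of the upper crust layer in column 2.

Take the compensation level at the base of the deeper column (depth z_c below the surface of column 1) and equate Σ ρ_i t_i down to z_c; mantle fills any gap and the z_c terms cancel.
Column 1: 3.58×2278 + 10.7×2701 + 19.3×2979 + (z_c − 33.58)×3304
Column 2: 1.54×0 + 8.73×ρ + 16.1×2943 + (z_c − 1.54 − 24.83)×3304
The z_c×3304 term appears on both sides and cancels. Collect the known terms of each column as K = Σ(ρt)_known − 3304 × (depth of known layers): K_1 = 94550.64 − 3304×33.58 = −16397.68; K_2 = 47382.3 − 3304×(1.54 + 24.83) = −39744.18.
Balance: K_1 = K_2 + 8.73×ρ, so ρ = (K_1 − K_2)/8.73 = 23346.5/8.73 = 2670 kg/m³.

2670 kg/m³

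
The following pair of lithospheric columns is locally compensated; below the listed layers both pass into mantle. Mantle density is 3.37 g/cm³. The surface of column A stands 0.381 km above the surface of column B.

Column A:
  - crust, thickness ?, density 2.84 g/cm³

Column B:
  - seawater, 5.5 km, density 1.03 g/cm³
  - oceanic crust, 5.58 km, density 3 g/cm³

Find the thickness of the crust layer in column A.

Take the compensation level at the base of the deeper column (depth z_c below the surface of column A) and equate Σ ρ_i t_i down to z_c; mantle fills any gap and the z_c terms cancel.
Column A: x×2.84 + (z_c − 0 − x)×3.37
Column B: 0.381×0 + 5.5×1.03 + 5.58×3 + (z_c − 0.381 − 11.08)×3.37
The z_c×3.37 term appears on both sides and cancels. Collect the known terms of each column as K = Σ(ρt)_known − 3.37 × (depth of known layers): K_A = 0 − 3.37×0 = 0; K_B = 22.405 − 3.37×(0.381 + 11.08) = −16.21857.
Balance: K_A − x×(3.37 − 2.84) = K_B, so x = (K_A − K_B)/(3.37 − 2.84) = 16.2186/0.53 = 30.6 km.

30.6 km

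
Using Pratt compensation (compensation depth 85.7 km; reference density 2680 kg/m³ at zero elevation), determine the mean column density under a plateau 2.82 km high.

Pratt balance: ρ_ref D = ρ (D + h).
ρ = ρ_ref D/(D + h) = 2680 × 85.7 km/(85.7 km + 2.82 km) = 2590 kg/m³.

2590 kg/m³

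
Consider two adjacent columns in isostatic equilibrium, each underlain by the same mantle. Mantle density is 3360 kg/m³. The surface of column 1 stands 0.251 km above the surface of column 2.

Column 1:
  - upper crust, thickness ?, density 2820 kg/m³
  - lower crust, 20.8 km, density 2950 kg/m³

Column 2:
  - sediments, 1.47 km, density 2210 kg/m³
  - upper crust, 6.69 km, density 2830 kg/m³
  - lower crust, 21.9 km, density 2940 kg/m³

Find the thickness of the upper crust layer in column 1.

12.5 km

Take the compensation level at the base of the deeper column (depth z_c below the surface of column 1) and equate Σ ρ_i t_i down to z_c; mantle fills any gap and the z_c terms cancel.
Column 1: x×2820 + 20.8×2950 + (z_c − 20.8 − x)×3360
Column 2: 0.251×0 + 1.47×2210 + 6.69×2830 + 21.9×2940 + (z_c − 0.251 − 30.06)×3360
The z_c×3360 term appears on both sides and cancels. Collect the known terms of each column as K = Σ(ρt)_known − 3360 × (depth of known layers): K_1 = 61360 − 3360×20.8 = −8528; K_2 = 86567.4 − 3360×(0.251 + 30.06) = −15277.56.
Balance: K_1 − x×(3360 − 2820) = K_2, so x = (K_1 − K_2)/(3360 − 2820) = 6749.56/540 = 12.5 km.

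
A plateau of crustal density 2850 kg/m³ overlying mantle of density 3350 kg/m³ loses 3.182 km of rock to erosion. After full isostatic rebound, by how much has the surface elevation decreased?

0.475 km

Rebound u = e ρ_c/ρ_m = 3.182 km × 2850/3350 = 2.707 km.
Net surface drop = e − u = 3.182 km − 2.707 km = e (ρ_m − ρ_c)/ρ_m = 0.475 km.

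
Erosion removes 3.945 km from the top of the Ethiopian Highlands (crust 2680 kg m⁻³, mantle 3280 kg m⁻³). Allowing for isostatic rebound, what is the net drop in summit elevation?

Rebound u = e ρ_c/ρ_m = 3.945 km × 2680/3280 = 3.223 km.
Net surface drop = e − u = 3.945 km − 3.223 km = e (ρ_m − ρ_c)/ρ_m = 0.722 km.

0.722 km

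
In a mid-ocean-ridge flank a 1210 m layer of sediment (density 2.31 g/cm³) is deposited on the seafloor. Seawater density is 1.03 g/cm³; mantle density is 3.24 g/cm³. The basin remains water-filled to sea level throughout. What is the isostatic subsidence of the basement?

701 m

Submarine loading: the sediment displaces seawater, and the subsidence is in turn flooded, so s (ρ_m − ρ_w) = t (ρ_sed − ρ_w).
s = 1210 m × (2.31 − 1.03) / (3.24 − 1.03) = 701 m.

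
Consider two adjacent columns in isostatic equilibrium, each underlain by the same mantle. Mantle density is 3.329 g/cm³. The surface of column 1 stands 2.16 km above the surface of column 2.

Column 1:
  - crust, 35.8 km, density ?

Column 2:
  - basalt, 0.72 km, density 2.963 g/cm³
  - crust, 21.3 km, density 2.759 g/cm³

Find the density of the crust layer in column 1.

2.78 g/cm³

Take the compensation level at the base of the deeper column (depth z_c below the surface of column 1) and equate Σ ρ_i t_i down to z_c; mantle fills any gap and the z_c terms cancel.
Column 1: 35.8×ρ + (z_c − 35.8)×3.329
Column 2: 2.16×0 + 0.72×2.963 + 21.3×2.759 + (z_c − 2.16 − 22.02)×3.329
The z_c×3.329 term appears on both sides and cancels. Collect the known terms of each column as K = Σ(ρt)_known − 3.329 × (depth of known layers): K_1 = 0 − 3.329×35.8 = −119.1782; K_2 = 60.90006 − 3.329×(2.16 + 22.02) = −19.59516.
Balance: K_1 + 35.8×ρ = K_2, so ρ = (K_2 − K_1)/35.8 = 99.583/35.8 = 2.78 g/cm³.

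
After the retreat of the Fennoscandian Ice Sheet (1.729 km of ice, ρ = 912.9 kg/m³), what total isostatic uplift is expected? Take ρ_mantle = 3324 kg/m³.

Removing the load lets mantle flow back in; uplift u satisfies ρ_ice t = ρ_m u.
u = t ρ_ice/ρ_m = 1.729 km × 912.9/3324 = 0.475 km.

0.475 km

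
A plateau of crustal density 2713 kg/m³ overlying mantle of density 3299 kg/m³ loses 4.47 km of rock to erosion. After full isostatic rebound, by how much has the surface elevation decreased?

0.794 km

Rebound u = e ρ_c/ρ_m = 4.47 km × 2713/3299 = 3.676 km.
Net surface drop = e − u = 4.47 km − 3.676 km = e (ρ_m − ρ_c)/ρ_m = 0.794 km.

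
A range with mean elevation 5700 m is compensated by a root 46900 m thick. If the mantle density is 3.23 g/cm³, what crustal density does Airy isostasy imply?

2.88 g/cm³

ρ_c h = (ρ_m − ρ_c) r → ρ_c (h + r) = ρ_m r → ρ_c = ρ_m r / (h + r).
ρ_c = 3.23 × 46900 m / (5700 m + 46900 m) = 2.88 g/cm³.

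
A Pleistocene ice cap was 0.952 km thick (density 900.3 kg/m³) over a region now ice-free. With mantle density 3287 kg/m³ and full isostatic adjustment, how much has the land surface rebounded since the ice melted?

Removing the load lets mantle flow back in; uplift u satisfies ρ_ice t = ρ_m u.
u = t ρ_ice/ρ_m = 0.952 km × 900.3/3287 = 0.261 km.

0.261 km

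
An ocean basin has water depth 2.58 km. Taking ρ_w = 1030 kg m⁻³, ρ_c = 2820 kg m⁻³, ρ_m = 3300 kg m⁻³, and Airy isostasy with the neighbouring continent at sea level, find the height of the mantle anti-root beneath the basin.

9.62 km

In Airy isostatic equilibrium: replacing crust with seawater at the top is compensated by replacing crust with mantle at the base: d (ρ_c − ρ_w) = a (ρ_m − ρ_c).
a = d (ρ_c − ρ_w)/(ρ_m − ρ_c) = 2.58 km × 1790/480 = 9.62 km.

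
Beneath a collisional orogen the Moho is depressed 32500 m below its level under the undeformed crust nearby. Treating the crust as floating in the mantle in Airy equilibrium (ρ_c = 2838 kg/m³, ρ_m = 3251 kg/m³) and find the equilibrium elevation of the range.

By Archimedes' principle applied to the lithosphere: ρ_c h = (ρ_m − ρ_c) r.
h = r (ρ_m − ρ_c) / ρ_c = 32500 m × (3251 − 2838) / 2838 = 4730 m.

4730 m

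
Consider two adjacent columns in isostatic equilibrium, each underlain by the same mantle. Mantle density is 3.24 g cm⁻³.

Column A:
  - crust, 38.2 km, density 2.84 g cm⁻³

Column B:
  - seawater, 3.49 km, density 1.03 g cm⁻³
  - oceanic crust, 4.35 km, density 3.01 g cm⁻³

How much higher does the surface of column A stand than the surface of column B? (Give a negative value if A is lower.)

2.03 km

For any compensation level in the mantle, the mantle terms cancel and isostasy reduces to e = (Σt_A − Σt_B) − (Σ(ρt)_A − Σ(ρt)_B) / ρ_m.
Σt_A = 38.2 km; Σt_B = 7.84 km; Σ(ρt)_A = 108.488; Σ(ρt)_B = 16.6882 (in km·g cm⁻³).
e = (38.2 − 7.84) − (108.488 − 16.6882) / 3.24 = 2.03 km.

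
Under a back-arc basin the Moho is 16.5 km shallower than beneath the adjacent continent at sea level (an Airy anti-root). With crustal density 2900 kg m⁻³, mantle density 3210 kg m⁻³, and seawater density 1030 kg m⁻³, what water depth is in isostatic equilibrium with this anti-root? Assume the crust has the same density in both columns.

Replacing a thickness d of crust by seawater at the top must be balanced by replacing crust with mantle at the base: d (ρ_c − ρ_w) = a (ρ_m − ρ_c).
d = a (ρ_m − ρ_c)/(ρ_c − ρ_w) = 16.5 km × 310/1870 = 2.74 km.

2.74 km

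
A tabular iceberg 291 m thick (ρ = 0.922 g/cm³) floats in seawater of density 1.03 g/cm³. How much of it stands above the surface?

Floating equilibrium: submerged depth d = t ρ_obj/ρ_fluid = 291 m × 0.922/1.03 = 260.5 m.
Freeboard = t − d = 291 m − 260.5 m = 30.5 m.

30.5 m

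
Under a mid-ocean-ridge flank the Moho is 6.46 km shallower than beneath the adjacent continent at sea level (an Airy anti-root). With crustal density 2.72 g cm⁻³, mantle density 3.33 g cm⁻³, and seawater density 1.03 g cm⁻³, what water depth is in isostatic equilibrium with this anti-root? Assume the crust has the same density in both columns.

2.33 km

Replacing a thickness d of crust by seawater at the top must be balanced by replacing crust with mantle at the base: d (ρ_c − ρ_w) = a (ρ_m − ρ_c).
d = a (ρ_m − ρ_c)/(ρ_c − ρ_w) = 6.46 km × 0.61/1.69 = 2.33 km.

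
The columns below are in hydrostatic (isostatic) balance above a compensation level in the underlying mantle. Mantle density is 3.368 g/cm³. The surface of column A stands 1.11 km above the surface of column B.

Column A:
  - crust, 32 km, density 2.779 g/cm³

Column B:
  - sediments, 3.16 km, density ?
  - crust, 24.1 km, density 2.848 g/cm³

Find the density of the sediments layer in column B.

Take the compensation level at the base of the deeper column (depth z_c below the surface of column A) and equate Σ ρ_i t_i down to z_c; mantle fills any gap and the z_c terms cancel.
Column A: 32×2.779 + (z_c − 32)×3.368
Column B: 1.11×0 + 3.16×ρ + 24.1×2.848 + (z_c − 1.11 − 27.26)×3.368
The z_c×3.368 term appears on both sides and cancels. Collect the known terms of each column as K = Σ(ρt)_known − 3.368 × (depth of known layers): K_A = 88.928 − 3.368×32 = −18.848; K_B = 68.6368 − 3.368×(1.11 + 27.26) = −26.91336.
Balance: K_A = K_B + 3.16×ρ, so ρ = (K_A − K_B)/3.16 = 8.06536/3.16 = 2.55 g/cm³.

2.55 g/cm³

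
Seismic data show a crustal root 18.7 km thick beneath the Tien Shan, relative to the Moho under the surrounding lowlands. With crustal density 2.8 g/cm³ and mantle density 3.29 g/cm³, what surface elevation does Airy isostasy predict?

3.27 km

By Archimedes' principle applied to the lithosphere: ρ_c h = (ρ_m − ρ_c) r.
h = r (ρ_m − ρ_c) / ρ_c = 18.7 km × (3.29 − 2.8) / 2.8 = 3.27 km.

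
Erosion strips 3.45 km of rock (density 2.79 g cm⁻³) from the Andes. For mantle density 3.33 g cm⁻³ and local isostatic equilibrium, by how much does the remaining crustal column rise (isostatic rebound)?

2.89 km

Unloading: uplift u = e ρ_c/ρ_m = 3.45 km × 2.79/3.33 = 2.89 km.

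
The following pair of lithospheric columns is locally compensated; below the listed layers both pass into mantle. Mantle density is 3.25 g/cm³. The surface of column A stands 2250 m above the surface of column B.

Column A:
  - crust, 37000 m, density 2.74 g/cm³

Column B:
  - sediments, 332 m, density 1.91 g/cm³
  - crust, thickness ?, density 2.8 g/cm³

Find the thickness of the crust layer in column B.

Take the compensation level at the base of the deeper column (depth z_c below the surface of column A) and equate Σ ρ_i t_i down to z_c; mantle fills any gap and the z_c terms cancel.
Column A: 37000×2.74 + (z_c − 37000)×3.25
Column B: 2250×0 + 332×1.91 + x×2.8 + (z_c − 2250 − 332 − x)×3.25
The z_c×3.25 term appears on both sides and cancels. Collect the known terms of each column as K = Σ(ρt)_known − 3.25 × (depth of known layers): K_A = 101380 − 3.25×37000 = −18870; K_B = 634.12 − 3.25×(2250 + 332) = −7757.38.
Balance: K_A = K_B − x×(3.25 − 2.8), so x = (K_B − K_A)/(3.25 − 2.8) = 11112.6/0.45 = 24700 m.

24700 m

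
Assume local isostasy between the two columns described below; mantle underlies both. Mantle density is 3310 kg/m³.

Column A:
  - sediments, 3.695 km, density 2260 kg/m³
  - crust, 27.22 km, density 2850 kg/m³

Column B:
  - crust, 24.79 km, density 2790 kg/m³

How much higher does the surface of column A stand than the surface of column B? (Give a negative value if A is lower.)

1.06 km

For any compensation level in the mantle, the mantle terms cancel and isostasy reduces to e = (Σt_A − Σt_B) − (Σ(ρt)_A − Σ(ρt)_B) / ρ_m.
Σt_A = 30.915 km; Σt_B = 24.79 km; Σ(ρt)_A = 85927.7; Σ(ρt)_B = 69164.1 (in km·kg/m³).
e = (30.915 − 24.79) − (85927.7 − 69164.1) / 3310 = 1.06 km.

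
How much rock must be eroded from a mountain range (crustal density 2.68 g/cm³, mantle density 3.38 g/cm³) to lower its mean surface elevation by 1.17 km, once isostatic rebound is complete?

5.65 km

Net drop Δ = e − u = e − e ρ_c/ρ_m = e (ρ_m − ρ_c)/ρ_m.
e = Δ ρ_m/(ρ_m − ρ_c) = 1.17 km × 3.38/0.7 = 5.65 km.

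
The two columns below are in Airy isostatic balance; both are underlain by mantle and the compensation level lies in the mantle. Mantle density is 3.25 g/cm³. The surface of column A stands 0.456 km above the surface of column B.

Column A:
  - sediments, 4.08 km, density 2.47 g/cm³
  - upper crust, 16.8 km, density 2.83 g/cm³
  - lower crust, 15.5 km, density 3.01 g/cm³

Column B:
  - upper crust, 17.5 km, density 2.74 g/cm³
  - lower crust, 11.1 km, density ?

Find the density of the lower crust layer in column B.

2.93 g/cm³

Take the compensation level at the base of the deeper column (depth z_c below the surface of column A) and equate Σ ρ_i t_i down to z_c; mantle fills any gap and the z_c terms cancel.
Column A: 4.08×2.47 + 16.8×2.83 + 15.5×3.01 + (z_c − 36.38)×3.25
Column B: 0.456×0 + 17.5×2.74 + 11.1×ρ + (z_c − 0.456 − 28.6)×3.25
The z_c×3.25 term appears on both sides and cancels. Collect the known terms of each column as K = Σ(ρt)_known − 3.25 × (depth of known layers): K_A = 104.2766 − 3.25×36.38 = −13.9584; K_B = 47.95 − 3.25×(0.456 + 28.6) = −46.482.
Balance: K_A = K_B + 11.1×ρ, so ρ = (K_A − K_B)/11.1 = 32.5236/11.1 = 2.93 g/cm³.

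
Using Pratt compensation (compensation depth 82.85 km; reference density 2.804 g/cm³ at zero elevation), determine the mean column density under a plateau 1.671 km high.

Pratt balance: ρ_ref D = ρ (D + h).
ρ = ρ_ref D/(D + h) = 2.804 × 82.85 km/(82.85 km + 1.671 km) = 2.75 g/cm³.

2.75 g/cm³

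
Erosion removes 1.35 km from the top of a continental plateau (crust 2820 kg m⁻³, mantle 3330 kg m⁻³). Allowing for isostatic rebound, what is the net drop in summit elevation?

Rebound u = e ρ_c/ρ_m = 1.35 km × 2820/3330 = 1.143 km.
Net surface drop = e − u = 1.35 km − 1.143 km = e (ρ_m − ρ_c)/ρ_m = 0.207 km.

0.207 km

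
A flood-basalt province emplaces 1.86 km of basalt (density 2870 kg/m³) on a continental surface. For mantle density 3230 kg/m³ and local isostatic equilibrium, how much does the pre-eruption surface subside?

Subaerial loading: s = t ρ_load / ρ_m.
s = 1.86 km × 2870/3230 = 1.65 km.

1.65 km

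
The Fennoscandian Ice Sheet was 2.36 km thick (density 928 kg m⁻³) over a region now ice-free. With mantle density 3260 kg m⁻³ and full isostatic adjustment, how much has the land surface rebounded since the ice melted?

0.672 km

Removing the load lets mantle flow back in; uplift u satisfies ρ_ice t = ρ_m u.
u = t ρ_ice/ρ_m = 2.36 km × 928/3260 = 0.672 km.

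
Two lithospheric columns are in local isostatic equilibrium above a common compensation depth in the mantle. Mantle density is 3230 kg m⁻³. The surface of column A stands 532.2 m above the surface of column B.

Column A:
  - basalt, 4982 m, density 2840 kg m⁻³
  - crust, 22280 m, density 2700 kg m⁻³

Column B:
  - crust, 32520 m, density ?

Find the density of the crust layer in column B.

Take the compensation level at the base of the deeper column (depth z_c below the surface of column A) and equate Σ ρ_i t_i down to z_c; mantle fills any gap and the z_c terms cancel.
Column A: 4982×2840 + 22280×2700 + (z_c − 27262)×3230
Column B: 532.2×0 + 32520×ρ + (z_c − 532.2 − 32520)×3230
The z_c×3230 term appears on both sides and cancels. Collect the known terms of each column as K = Σ(ρt)_known − 3230 × (depth of known layers): K_A = 74304880 − 3230×27262 = −13751380; K_B = 0 − 3230×(532.2 + 32520) = −106758606.
Balance: K_A = K_B + 32520×ρ, so ρ = (K_A − K_B)/32520 = 93007200/32520 = 2860 kg m⁻³.

2860 kg m⁻³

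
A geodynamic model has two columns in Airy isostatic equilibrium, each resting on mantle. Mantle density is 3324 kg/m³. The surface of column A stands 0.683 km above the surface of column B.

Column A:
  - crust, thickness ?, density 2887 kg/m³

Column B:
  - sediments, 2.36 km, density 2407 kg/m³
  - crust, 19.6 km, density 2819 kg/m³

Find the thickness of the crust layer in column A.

Take the compensation level at the base of the deeper column (depth z_c below the surface of column A) and equate Σ ρ_i t_i down to z_c; mantle fills any gap and the z_c terms cancel.
Column A: x×2887 + (z_c − 0 − x)×3324
Column B: 0.683×0 + 2.36×2407 + 19.6×2819 + (z_c − 0.683 − 21.96)×3324
The z_c×3324 term appears on both sides and cancels. Collect the known terms of each column as K = Σ(ρt)_known − 3324 × (depth of known layers): K_A = 0 − 3324×0 = 0; K_B = 60932.92 − 3324×(0.683 + 21.96) = −14332.412.
Balance: K_A − x×(3324 − 2887) = K_B, so x = (K_A − K_B)/(3324 − 2887) = 14332.4/437 = 32.8 km.

32.8 km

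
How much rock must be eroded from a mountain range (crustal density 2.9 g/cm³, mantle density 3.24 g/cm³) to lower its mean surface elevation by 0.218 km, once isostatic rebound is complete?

Net drop Δ = e − u = e − e ρ_c/ρ_m = e (ρ_m − ρ_c)/ρ_m.
e = Δ ρ_m/(ρ_m − ρ_c) = 0.218 km × 3.24/0.34 = 2.08 km.

2.08 km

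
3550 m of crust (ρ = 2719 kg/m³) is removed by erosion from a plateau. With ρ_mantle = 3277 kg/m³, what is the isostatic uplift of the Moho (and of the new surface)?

2950 m

Unloading: uplift u = e ρ_c/ρ_m = 3550 m × 2719/3277 = 2950 m.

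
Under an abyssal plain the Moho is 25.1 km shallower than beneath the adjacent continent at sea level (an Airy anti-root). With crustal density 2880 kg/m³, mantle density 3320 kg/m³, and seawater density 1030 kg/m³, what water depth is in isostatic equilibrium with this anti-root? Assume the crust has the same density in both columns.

5.97 km

Replacing a thickness d of crust by seawater at the top must be balanced by replacing crust with mantle at the base: d (ρ_c − ρ_w) = a (ρ_m − ρ_c).
d = a (ρ_m − ρ_c)/(ρ_c − ρ_w) = 25.1 km × 440/1850 = 5.97 km.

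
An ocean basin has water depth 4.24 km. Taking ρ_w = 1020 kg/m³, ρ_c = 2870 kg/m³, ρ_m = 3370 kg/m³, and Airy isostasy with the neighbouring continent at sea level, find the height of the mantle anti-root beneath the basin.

For local isostatic compensation: replacing crust with seawater at the top is compensated by replacing crust with mantle at the base: d (ρ_c − ρ_w) = a (ρ_m − ρ_c).
a = d (ρ_c − ρ_w)/(ρ_m − ρ_c) = 4.24 km × 1850/500 = 15.7 km.

15.7 km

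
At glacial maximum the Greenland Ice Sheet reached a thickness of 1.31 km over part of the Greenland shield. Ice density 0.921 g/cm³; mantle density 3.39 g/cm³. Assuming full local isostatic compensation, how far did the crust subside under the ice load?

0.356 km

By Archimedes' principle applied to the lithosphere: the ice load ρ_ice t is balanced by mantle displaced below, ρ_m s.
s = t ρ_ice / ρ_m = 1.31 km × 0.921/3.39 = 0.356 km.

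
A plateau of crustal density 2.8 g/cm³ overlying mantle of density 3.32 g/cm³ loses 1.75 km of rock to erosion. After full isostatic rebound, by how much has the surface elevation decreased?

0.274 km

Rebound u = e ρ_c/ρ_m = 1.75 km × 2.8/3.32 = 1.476 km.
Net surface drop = e − u = 1.75 km − 1.476 km = e (ρ_m − ρ_c)/ρ_m = 0.274 km.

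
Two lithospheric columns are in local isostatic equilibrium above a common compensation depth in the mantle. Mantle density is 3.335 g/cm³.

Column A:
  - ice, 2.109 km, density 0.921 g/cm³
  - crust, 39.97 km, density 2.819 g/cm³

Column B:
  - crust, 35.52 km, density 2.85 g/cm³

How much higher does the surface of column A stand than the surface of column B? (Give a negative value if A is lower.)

2.55 km

For any compensation level in the mantle, the mantle terms cancel and isostasy reduces to e = (Σt_A − Σt_B) − (Σ(ρt)_A − Σ(ρt)_B) / ρ_m.
Σt_A = 42.079 km; Σt_B = 35.52 km; Σ(ρt)_A = 114.617819; Σ(ρt)_B = 101.232 (in km·g/cm³).
e = (42.079 − 35.52) − (114.617819 − 101.232) / 3.335 = 2.55 km.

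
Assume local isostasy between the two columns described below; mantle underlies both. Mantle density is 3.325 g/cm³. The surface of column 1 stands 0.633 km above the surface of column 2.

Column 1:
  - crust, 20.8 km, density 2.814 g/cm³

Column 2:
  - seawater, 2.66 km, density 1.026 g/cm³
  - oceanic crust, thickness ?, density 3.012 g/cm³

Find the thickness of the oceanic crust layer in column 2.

Take the compensation level at the base of the deeper column (depth z_c below the surface of column 1) and equate Σ ρ_i t_i down to z_c; mantle fills any gap and the z_c terms cancel.
Column 1: 20.8×2.814 + (z_c − 20.8)×3.325
Column 2: 0.633×0 + 2.66×1.026 + x×3.012 + (z_c − 0.633 − 2.66 − x)×3.325
The z_c×3.325 term appears on both sides and cancels. Collect the known terms of each column as K = Σ(ρt)_known − 3.325 × (depth of known layers): K_1 = 58.5312 − 3.325×20.8 = −10.6288; K_2 = 2.72916 − 3.325×(0.633 + 2.66) = −8.220065.
Balance: K_1 = K_2 − x×(3.325 − 3.012), so x = (K_2 − K_1)/(3.325 − 3.012) = 2.40874/0.313 = 7.7 km.

7.7 km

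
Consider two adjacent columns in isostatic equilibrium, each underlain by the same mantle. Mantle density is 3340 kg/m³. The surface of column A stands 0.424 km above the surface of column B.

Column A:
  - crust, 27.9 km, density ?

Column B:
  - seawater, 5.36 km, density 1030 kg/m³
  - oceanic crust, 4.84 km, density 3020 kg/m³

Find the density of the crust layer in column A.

Take the compensation level at the base of the deeper column (depth z_c below the surface of column A) and equate Σ ρ_i t_i down to z_c; mantle fills any gap and the z_c terms cancel.
Column A: 27.9×ρ + (z_c − 27.9)×3340
Column B: 0.424×0 + 5.36×1030 + 4.84×3020 + (z_c − 0.424 − 10.2)×3340
The z_c×3340 term appears on both sides and cancels. Collect the known terms of each column as K = Σ(ρt)_known − 3340 × (depth of known layers): K_A = 0 − 3340×27.9 = −93186; K_B = 20137.6 − 3340×(0.424 + 10.2) = −15346.56.
Balance: K_A + 27.9×ρ = K_B, so ρ = (K_B − K_A)/27.9 = 77839.4/27.9 = 2790 kg/m³.

2790 kg/m³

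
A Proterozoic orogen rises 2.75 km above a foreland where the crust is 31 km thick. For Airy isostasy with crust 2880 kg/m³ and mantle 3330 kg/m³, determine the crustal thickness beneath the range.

Root depth r = h ρ_c / (ρ_m − ρ_c) = 2.75 km × 2880 / 450 = 17.6 km.
Total thickness = T + h + r = 31 km + 2.75 km + 17.6 km = 51.4 km.

51.4 km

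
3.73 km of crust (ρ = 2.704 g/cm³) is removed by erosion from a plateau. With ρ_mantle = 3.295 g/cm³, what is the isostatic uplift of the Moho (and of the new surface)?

3.06 km

Unloading: uplift u = e ρ_c/ρ_m = 3.73 km × 2.704/3.295 = 3.06 km.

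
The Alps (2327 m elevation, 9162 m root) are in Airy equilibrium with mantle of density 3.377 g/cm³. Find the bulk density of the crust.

2.69 g/cm³

ρ_c h = (ρ_m − ρ_c) r → ρ_c (h + r) = ρ_m r → ρ_c = ρ_m r / (h + r).
ρ_c = 3.377 × 9162 m / (2327 m + 9162 m) = 2.69 g/cm³.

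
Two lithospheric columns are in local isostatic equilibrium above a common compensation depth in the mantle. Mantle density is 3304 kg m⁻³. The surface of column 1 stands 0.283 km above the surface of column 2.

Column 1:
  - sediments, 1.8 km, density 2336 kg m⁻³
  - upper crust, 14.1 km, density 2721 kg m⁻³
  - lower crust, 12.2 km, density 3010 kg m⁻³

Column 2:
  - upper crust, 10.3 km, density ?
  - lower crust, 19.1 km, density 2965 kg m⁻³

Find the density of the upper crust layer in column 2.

2710 kg m⁻³

Take the compensation level at the base of the deeper column (depth z_c below the surface of column 1) and equate Σ ρ_i t_i down to z_c; mantle fills any gap and the z_c terms cancel.
Column 1: 1.8×2336 + 14.1×2721 + 12.2×3010 + (z_c − 28.1)×3304
Column 2: 0.283×0 + 10.3×ρ + 19.1×2965 + (z_c − 0.283 − 29.4)×3304
The z_c×3304 term appears on both sides and cancels. Collect the known terms of each column as K = Σ(ρt)_known − 3304 × (depth of known layers): K_1 = 79292.9 − 3304×28.1 = −13549.5; K_2 = 56631.5 − 3304×(0.283 + 29.4) = −41441.132.
Balance: K_1 = K_2 + 10.3×ρ, so ρ = (K_1 − K_2)/10.3 = 27891.6/10.3 = 2710 kg m⁻³.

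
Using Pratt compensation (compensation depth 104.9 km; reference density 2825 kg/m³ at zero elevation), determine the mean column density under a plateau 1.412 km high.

Pratt balance: ρ_ref D = ρ (D + h).
ρ = ρ_ref D/(D + h) = 2825 × 104.9 km/(104.9 km + 1.412 km) = 2790 kg/m³.

2790 kg/m³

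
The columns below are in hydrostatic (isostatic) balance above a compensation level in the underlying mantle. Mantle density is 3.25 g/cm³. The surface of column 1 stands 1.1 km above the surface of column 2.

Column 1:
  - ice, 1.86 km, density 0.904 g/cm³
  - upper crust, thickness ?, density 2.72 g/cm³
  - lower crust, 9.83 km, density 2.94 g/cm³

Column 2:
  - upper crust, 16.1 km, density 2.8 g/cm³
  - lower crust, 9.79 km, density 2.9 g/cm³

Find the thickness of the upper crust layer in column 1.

Take the compensation level at the base of the deeper column (depth z_c below the surface of column 1) and equate Σ ρ_i t_i down to z_c; mantle fills any gap and the z_c terms cancel.
Column 1: 1.86×0.904 + x×2.72 + 9.83×2.94 + (z_c − 11.69 − x)×3.25
Column 2: 1.1×0 + 16.1×2.8 + 9.79×2.9 + (z_c − 1.1 − 25.89)×3.25
The z_c×3.25 term appears on both sides and cancels. Collect the known terms of each column as K = Σ(ρt)_known − 3.25 × (depth of known layers): K_1 = 30.58164 − 3.25×11.69 = −7.41086; K_2 = 73.471 − 3.25×(1.1 + 25.89) = −14.2465.
Balance: K_1 − x×(3.25 − 2.72) = K_2, so x = (K_1 − K_2)/(3.25 − 2.72) = 6.83564/0.53 = 12.9 km.

12.9 km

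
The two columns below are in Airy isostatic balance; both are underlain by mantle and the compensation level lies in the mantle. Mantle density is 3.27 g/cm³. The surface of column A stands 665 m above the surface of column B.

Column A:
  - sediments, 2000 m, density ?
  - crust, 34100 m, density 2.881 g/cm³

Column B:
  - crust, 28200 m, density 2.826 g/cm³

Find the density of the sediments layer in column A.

2.55 g/cm³

Take the compensation level at the base of the deeper column (depth z_c below the surface of column A) and equate Σ ρ_i t_i down to z_c; mantle fills any gap and the z_c terms cancel.
Column A: 2000×ρ + 34100×2.881 + (z_c − 36100)×3.27
Column B: 665×0 + 28200×2.826 + (z_c − 665 − 28200)×3.27
The z_c×3.27 term appears on both sides and cancels. Collect the known terms of each column as K = Σ(ρt)_known − 3.27 × (depth of known layers): K_A = 98242.1 − 3.27×36100 = −19804.9; K_B = 79693.2 − 3.27×(665 + 28200) = −14695.35.
Balance: K_A + 2000×ρ = K_B, so ρ = (K_B − K_A)/2000 = 5109.55/2000 = 2.55 g/cm³.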